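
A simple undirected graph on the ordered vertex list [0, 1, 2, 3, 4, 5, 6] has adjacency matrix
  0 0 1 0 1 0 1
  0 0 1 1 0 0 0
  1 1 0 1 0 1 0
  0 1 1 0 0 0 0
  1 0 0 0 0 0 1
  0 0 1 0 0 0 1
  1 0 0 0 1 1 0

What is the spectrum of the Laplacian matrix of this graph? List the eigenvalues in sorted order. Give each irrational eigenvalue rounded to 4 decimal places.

[0, 0.6338, 1.7405, 3, 3.3172, 3.8665, 5.4420]

Each diagonal entry of L is the vertex degree and each off-diagonal entry is -1 where an edge is present, 0 otherwise; in the order [0, 1, 2, 3, 4, 5, 6] the diagonal is [3, 2, 4, 2, 2, 2, 3]. Since every row of L sums to 0, the all-ones vector is in the kernel and 0 is an eigenvalue. The single zero eigenvalue shows the graph is connected. By the matrix-tree theorem the graph has (1/7) * product of the nonzero eigenvalues = 33 spanning trees. The eigenvalues sum to 18, which equals trace(L) = 2|E|.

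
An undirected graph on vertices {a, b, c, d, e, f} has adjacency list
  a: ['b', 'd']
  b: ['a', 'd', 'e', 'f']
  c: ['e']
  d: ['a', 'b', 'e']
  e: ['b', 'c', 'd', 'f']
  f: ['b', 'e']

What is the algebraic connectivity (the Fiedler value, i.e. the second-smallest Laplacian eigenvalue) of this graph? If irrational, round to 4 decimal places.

0.8851

With the vertex order [a, b, c, d, e, f], the degrees are [2, 4, 1, 3, 4, 2], giving D = diag(2, 4, 1, 3, 4, 2) and L = D - A. Computing the eigenvalues of L and sorting gives [0, 0.8851, 1.6972, 3.2541, 4.8608, 5.3028]. The Fiedler value lambda_2 = 0.8851 is strictly positive, so the graph is connected. There is one zero in the spectrum, matching the 1 component. By the matrix-tree theorem the graph has (1/6) * product of the nonzero eigenvalues = 21 spanning trees.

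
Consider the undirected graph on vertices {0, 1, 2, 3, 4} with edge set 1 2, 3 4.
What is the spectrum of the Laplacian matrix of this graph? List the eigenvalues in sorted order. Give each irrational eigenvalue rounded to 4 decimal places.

Reading degrees in the order [0, 1, 2, 3, 4] gives [0, 1, 1, 1, 1]; set D = diag(0, 1, 1, 1, 1) and form L = D - A. L is symmetric positive semidefinite, so every eigenvalue is real and nonnegative. The 3 zero eigenvalues correspond to the 3 connected components.

[0, 0, 0, 2, 2]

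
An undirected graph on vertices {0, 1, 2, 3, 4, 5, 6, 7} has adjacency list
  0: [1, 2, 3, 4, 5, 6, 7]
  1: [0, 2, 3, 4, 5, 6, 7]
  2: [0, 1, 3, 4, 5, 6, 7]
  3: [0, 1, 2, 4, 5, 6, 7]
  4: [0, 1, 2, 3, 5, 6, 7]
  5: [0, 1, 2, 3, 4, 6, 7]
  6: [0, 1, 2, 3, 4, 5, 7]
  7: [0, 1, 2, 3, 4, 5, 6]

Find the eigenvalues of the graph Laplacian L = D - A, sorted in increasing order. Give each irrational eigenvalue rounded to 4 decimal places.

[0, 8, 8, 8, 8, 8, 8, 8]

Reading degrees in the order [0, 1, 2, 3, 4, 5, 6, 7] gives [7, 7, 7, 7, 7, 7, 7, 7]; set D = diag(7, 7, 7, 7, 7, 7, 7, 7) and form L = D - A. L is symmetric positive semidefinite, so every eigenvalue is real and nonnegative. The single zero eigenvalue shows the graph is connected. The eigenvalues sum to 56, which equals trace(L) = 2|E|.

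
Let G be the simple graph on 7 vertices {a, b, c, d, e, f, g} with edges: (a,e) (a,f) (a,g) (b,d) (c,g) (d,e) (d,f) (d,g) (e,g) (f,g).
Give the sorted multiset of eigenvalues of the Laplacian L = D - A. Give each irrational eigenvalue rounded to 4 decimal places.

[0, 0.7727, 1.1518, 3, 3.5904, 5.4029, 6.0823]

Reading degrees in the order [a, b, c, d, e, f, g] gives [3, 1, 1, 4, 3, 3, 5]; set D = diag(3, 1, 1, 4, 3, 3, 5) and form L = D - A. Since every row of L sums to 0, the all-ones vector is in the kernel and 0 is an eigenvalue. The single zero eigenvalue shows the graph is connected. The largest eigenvalue, 6.0823, is at most the vertex count 7.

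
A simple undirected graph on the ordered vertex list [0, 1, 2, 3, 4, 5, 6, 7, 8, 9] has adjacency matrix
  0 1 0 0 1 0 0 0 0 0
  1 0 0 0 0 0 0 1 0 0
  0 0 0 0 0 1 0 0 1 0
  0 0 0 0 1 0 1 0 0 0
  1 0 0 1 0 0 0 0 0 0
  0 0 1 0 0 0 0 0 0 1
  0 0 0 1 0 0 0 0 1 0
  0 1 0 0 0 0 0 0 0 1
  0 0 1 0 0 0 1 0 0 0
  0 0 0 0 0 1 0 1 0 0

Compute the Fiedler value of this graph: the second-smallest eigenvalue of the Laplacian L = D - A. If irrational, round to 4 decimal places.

Reading degrees in the order [0, 1, 2, 3, 4, 5, 6, 7, 8, 9] gives [2, 2, 2, 2, 2, 2, 2, 2, 2, 2]; set D = diag(2, 2, 2, 2, 2, 2, 2, 2, 2, 2) and form L = D - A. The sorted Laplacian eigenvalues are [0, 0.3820, 0.3820, 1.3820, 1.3820, 2.6180, 2.6180, 3.6180, 3.6180, 4]; the algebraic connectivity is the second entry, 0.3820. There is one zero in the spectrum, matching the 1 component. By the matrix-tree theorem the graph has (1/10) * product of the nonzero eigenvalues = 10 spanning trees.

0.3820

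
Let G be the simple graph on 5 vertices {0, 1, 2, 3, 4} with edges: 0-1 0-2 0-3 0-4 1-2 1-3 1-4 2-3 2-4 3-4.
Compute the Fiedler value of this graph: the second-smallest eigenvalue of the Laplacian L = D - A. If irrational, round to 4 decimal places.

With the vertex order [0, 1, 2, 3, 4], the degrees are [4, 4, 4, 4, 4], giving D = diag(4, 4, 4, 4, 4) and L = D - A. Computing the eigenvalues of L and sorting gives [0, 5, 5, 5, 5]. The Fiedler value lambda_2 = 5 is strictly positive, so the graph is connected. There is one zero in the spectrum, matching the 1 component.

5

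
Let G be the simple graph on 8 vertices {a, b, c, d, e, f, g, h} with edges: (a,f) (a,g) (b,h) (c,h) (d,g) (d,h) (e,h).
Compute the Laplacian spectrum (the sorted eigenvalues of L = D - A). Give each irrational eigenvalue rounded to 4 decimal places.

[0, 0.2023, 1, 1, 1, 2.2472, 3.4527, 5.0979]

With the vertex order [a, b, c, d, e, f, g, h], the degrees are [2, 1, 1, 2, 1, 1, 2, 4], giving D = diag(2, 1, 1, 2, 1, 1, 2, 4) and L = D - A. Diagonalising L (or applying a numerical eigensolver to the 8x8 matrix) gives the spectrum above. The single zero eigenvalue shows the graph is connected. The eigenvalues sum to 14, which equals trace(L) = 2|E|.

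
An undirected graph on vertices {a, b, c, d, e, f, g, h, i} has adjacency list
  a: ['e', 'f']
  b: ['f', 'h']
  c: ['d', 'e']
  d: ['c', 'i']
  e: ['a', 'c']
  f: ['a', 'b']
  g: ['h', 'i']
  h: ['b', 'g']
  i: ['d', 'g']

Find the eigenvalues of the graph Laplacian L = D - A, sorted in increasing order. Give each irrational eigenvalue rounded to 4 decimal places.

Reading degrees in the order [a, b, c, d, e, f, g, h, i] gives [2, 2, 2, 2, 2, 2, 2, 2, 2]; set D = diag(2, 2, 2, 2, 2, 2, 2, 2, 2) and form L = D - A. Diagonalising L (or applying a numerical eigensolver to the 9x9 matrix) gives the spectrum above. By the matrix-tree theorem the graph has (1/9) * product of the nonzero eigenvalues = 9 spanning trees.

[0, 0.4679, 0.4679, 1.6527, 1.6527, 3, 3, 3.8794, 3.8794]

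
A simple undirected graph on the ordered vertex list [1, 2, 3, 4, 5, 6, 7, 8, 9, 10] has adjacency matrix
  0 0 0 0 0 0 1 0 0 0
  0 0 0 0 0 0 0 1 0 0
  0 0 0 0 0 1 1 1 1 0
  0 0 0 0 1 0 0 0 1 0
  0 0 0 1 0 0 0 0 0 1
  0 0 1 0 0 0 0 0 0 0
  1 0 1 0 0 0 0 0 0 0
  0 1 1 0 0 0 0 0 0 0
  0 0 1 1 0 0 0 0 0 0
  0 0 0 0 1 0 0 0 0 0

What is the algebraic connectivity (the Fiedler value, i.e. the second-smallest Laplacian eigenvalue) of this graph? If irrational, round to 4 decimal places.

0.1655

With the vertex order [1, 2, 3, 4, 5, 6, 7, 8, 9, 10], the degrees are [1, 1, 4, 2, 2, 1, 2, 2, 2, 1], giving D = diag(1, 1, 4, 2, 2, 1, 2, 2, 2, 1) and L = D - A. Computing the eigenvalues of L and sorting gives [0, 0.1655, 0.3820, 0.6815, 1, 2, 2.4314, 2.6180, 3.4768, 5.2448]. The Fiedler value lambda_2 = 0.1655 is strictly positive, so the graph is connected. By the matrix-tree theorem the graph has (1/10) * product of the nonzero eigenvalues = 1 spanning tree. There is one zero in the spectrum, matching the 1 component.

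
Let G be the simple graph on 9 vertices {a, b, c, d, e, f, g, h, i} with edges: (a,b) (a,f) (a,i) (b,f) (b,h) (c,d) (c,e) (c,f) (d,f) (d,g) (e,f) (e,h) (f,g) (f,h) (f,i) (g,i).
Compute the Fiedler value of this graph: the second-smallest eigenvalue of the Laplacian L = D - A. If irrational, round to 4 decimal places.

1.5858

Each diagonal entry of L is the vertex degree and each off-diagonal entry is -1 where an edge is present, 0 otherwise; in the order [a, b, c, d, e, f, g, h, i] the diagonal is [3, 3, 3, 3, 3, 8, 3, 3, 3]. Computing the eigenvalues of L and sorting gives [0, 1.5858, 1.5858, 3, 3, 4.4142, 4.4142, 5, 9]. The Fiedler value lambda_2 = 1.5858 is strictly positive, so the graph is connected. There is one zero in the spectrum, matching the 1 component.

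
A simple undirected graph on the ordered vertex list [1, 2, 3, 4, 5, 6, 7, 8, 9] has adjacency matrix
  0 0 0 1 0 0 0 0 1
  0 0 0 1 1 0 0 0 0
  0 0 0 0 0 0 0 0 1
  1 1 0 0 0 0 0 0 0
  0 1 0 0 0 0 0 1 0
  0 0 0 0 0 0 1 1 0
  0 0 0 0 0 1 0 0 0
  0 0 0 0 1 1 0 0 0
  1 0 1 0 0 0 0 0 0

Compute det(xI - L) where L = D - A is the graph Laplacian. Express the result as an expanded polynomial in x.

With the vertex order [1, 2, 3, 4, 5, 6, 7, 8, 9], the degrees are [2, 2, 1, 2, 2, 2, 1, 2, 2], giving D = diag(2, 2, 1, 2, 2, 2, 1, 2, 2) and L = D - A. L has integer entries, so p(x) = det(xI - L) has integer coefficients. Expanding the determinant yields x^9 - 16x^8 + 105x^7 - 364x^6 + 715x^5 - 792x^4 + 462x^3 - 120x^2 + 9x. The constant term is 0 because L is singular (the all-ones vector lies in its kernel). The largest eigenvalue, 3.8794, is at most the vertex count 9. The eigenvalues sum to 16, which equals trace(L) = 2|E|.

x^9 - 16x^8 + 105x^7 - 364x^6 + 715x^5 - 792x^4 + 462x^3 - 120x^2 + 9x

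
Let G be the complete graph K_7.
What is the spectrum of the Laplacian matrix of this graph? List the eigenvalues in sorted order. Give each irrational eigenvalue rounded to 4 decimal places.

[0, 7, 7, 7, 7, 7, 7]

The graph has 7 vertices and degree multiset [6, 6, 6, 6, 6, 6, 6]; D is the diagonal matrix of degrees and L = D - A. Diagonalising L (or applying a numerical eigensolver to the 7x7 matrix) gives the spectrum above. The single zero eigenvalue shows the graph is connected. The largest eigenvalue, 7, is at most the vertex count 7.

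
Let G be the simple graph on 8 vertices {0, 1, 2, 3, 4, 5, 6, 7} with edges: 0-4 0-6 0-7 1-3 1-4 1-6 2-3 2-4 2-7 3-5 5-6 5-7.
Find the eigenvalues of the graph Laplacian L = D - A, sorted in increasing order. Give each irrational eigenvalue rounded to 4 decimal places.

[0, 2, 2, 2, 4, 4, 4, 6]

With the vertex order [0, 1, 2, 3, 4, 5, 6, 7], the degrees are [3, 3, 3, 3, 3, 3, 3, 3], giving D = diag(3, 3, 3, 3, 3, 3, 3, 3) and L = D - A. Diagonalising L (or applying a numerical eigensolver to the 8x8 matrix) gives the spectrum above. The single zero eigenvalue shows the graph is connected. The eigenvalues sum to 24, which equals trace(L) = 2|E|.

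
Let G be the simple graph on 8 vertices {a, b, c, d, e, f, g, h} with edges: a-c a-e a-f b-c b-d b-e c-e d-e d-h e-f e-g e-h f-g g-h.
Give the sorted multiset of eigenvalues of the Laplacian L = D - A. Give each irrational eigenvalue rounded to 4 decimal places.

With the vertex order [a, b, c, d, e, f, g, h], the degrees are [3, 3, 3, 3, 7, 3, 3, 3], giving D = diag(3, 3, 3, 3, 7, 3, 3, 3) and L = D - A. Diagonalising L (or applying a numerical eigensolver to the 8x8 matrix) gives the spectrum above. The largest eigenvalue, 8, is at most the vertex count 8.

[0, 1.7530, 1.7530, 3.4450, 3.4450, 4.8019, 4.8019, 8]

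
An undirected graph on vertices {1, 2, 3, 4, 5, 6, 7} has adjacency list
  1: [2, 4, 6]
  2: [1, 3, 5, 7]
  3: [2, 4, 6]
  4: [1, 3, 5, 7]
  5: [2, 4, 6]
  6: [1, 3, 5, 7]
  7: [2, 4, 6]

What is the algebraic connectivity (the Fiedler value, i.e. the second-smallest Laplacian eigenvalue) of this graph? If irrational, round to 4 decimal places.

Reading degrees in the order [1, 2, 3, 4, 5, 6, 7] gives [3, 4, 3, 4, 3, 4, 3]; set D = diag(3, 4, 3, 4, 3, 4, 3) and form L = D - A. Computing the eigenvalues of L and sorting gives [0, 3, 3, 3, 4, 4, 7]. The Fiedler value lambda_2 = 3 is strictly positive, so the graph is connected. There is one zero in the spectrum, matching the 1 component.

3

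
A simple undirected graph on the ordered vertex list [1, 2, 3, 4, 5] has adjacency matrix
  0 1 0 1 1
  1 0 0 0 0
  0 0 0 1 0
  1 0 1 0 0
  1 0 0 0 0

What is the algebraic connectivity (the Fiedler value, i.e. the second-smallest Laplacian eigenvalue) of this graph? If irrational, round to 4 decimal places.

0.5188

Each diagonal entry of L is the vertex degree and each off-diagonal entry is -1 where an edge is present, 0 otherwise; in the order [1, 2, 3, 4, 5] the diagonal is [3, 1, 1, 2, 1]. The sorted Laplacian eigenvalues are [0, 0.5188, 1, 2.3111, 4.1701]; the algebraic connectivity is the second entry, 0.5188. The largest eigenvalue, 4.1701, is at most the vertex count 5.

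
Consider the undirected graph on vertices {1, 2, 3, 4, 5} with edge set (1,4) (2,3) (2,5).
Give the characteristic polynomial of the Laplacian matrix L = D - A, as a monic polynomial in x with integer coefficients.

x^5 - 6x^4 + 11x^3 - 6x^2

Reading degrees in the order [1, 2, 3, 4, 5] gives [1, 2, 1, 1, 1]; set D = diag(1, 2, 1, 1, 1) and form L = D - A. Computing det(xI - L) by cofactor expansion (or equivalently via sum-over-permutations) gives x^5 - 6x^4 + 11x^3 - 6x^2. Since p(0) = det(-L) = 0, x divides p(x).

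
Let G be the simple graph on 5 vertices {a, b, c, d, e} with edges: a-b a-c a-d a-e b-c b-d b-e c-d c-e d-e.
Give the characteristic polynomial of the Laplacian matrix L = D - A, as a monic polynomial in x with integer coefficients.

x^5 - 20x^4 + 150x^3 - 500x^2 + 625x

Each diagonal entry of L is the vertex degree and each off-diagonal entry is -1 where an edge is present, 0 otherwise; in the order [a, b, c, d, e] the diagonal is [4, 4, 4, 4, 4]. L has integer entries, so p(x) = det(xI - L) has integer coefficients. Expanding the determinant yields x^5 - 20x^4 + 150x^3 - 500x^2 + 625x. Since p(0) = det(-L) = 0, x divides p(x). The eigenvalues sum to 20, which equals trace(L) = 2|E|.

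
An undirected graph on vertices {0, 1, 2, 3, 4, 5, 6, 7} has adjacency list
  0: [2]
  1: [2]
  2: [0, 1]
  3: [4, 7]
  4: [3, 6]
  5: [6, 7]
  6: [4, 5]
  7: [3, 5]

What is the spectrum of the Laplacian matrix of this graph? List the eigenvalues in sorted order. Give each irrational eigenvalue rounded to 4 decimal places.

Each diagonal entry of L is the vertex degree and each off-diagonal entry is -1 where an edge is present, 0 otherwise; in the order [0, 1, 2, 3, 4, 5, 6, 7] the diagonal is [1, 1, 2, 2, 2, 2, 2, 2]. Since every row of L sums to 0, the all-ones vector is in the kernel and 0 is an eigenvalue. The 2 zero eigenvalues correspond to the 2 connected components. There are 2 zeros in the spectrum, matching the 2 components. The largest eigenvalue, 3.6180, is at most the vertex count 8.

[0, 0, 1, 1.3820, 1.3820, 3, 3.6180, 3.6180]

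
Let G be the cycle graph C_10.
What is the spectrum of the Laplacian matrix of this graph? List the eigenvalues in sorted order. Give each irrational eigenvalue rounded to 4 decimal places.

[0, 0.3820, 0.3820, 1.3820, 1.3820, 2.6180, 2.6180, 3.6180, 3.6180, 4]

The graph has 10 vertices and degree multiset [2, 2, 2, 2, 2, 2, 2, 2, 2, 2]; D is the diagonal matrix of degrees and L = D - A. The multiplicity of 0 as a Laplacian eigenvalue equals the number of connected components.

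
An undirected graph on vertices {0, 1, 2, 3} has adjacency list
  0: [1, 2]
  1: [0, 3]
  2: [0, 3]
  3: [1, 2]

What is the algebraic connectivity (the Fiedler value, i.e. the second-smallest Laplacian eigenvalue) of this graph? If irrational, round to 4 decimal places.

2

Each diagonal entry of L is the vertex degree and each off-diagonal entry is -1 where an edge is present, 0 otherwise; in the order [0, 1, 2, 3] the diagonal is [2, 2, 2, 2]. Computing the eigenvalues of L and sorting gives [0, 2, 2, 4]. The Fiedler value lambda_2 = 2 is strictly positive, so the graph is connected.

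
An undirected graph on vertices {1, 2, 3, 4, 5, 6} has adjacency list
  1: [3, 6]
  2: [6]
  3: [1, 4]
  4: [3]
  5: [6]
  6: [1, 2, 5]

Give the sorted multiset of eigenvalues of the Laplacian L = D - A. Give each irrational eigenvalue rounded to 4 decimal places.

With the vertex order [1, 2, 3, 4, 5, 6], the degrees are [2, 1, 2, 1, 1, 3], giving D = diag(2, 1, 2, 1, 1, 3) and L = D - A. L is symmetric positive semidefinite, so every eigenvalue is real and nonnegative. The largest eigenvalue, 4.2143, is at most the vertex count 6.

[0, 0.3249, 1, 1.4608, 3, 4.2143]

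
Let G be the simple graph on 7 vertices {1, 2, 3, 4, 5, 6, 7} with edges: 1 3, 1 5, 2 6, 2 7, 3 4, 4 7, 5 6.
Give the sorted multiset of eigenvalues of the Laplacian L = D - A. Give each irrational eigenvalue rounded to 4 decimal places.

[0, 0.7530, 0.7530, 2.4450, 2.4450, 3.8019, 3.8019]

Each diagonal entry of L is the vertex degree and each off-diagonal entry is -1 where an edge is present, 0 otherwise; in the order [1, 2, 3, 4, 5, 6, 7] the diagonal is [2, 2, 2, 2, 2, 2, 2]. L is symmetric positive semidefinite, so every eigenvalue is real and nonnegative. The single zero eigenvalue shows the graph is connected.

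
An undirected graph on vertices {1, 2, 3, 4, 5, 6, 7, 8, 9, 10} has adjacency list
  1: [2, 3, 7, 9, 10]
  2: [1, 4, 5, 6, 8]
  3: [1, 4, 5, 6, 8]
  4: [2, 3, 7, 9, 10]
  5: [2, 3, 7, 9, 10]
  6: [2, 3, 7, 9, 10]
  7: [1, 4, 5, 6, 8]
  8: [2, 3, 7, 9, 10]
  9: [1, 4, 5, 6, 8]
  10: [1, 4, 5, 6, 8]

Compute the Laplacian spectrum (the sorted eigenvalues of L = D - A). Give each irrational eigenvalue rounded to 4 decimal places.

[0, 5, 5, 5, 5, 5, 5, 5, 5, 10]

With the vertex order [1, 2, 3, 4, 5, 6, 7, 8, 9, 10], the degrees are [5, 5, 5, 5, 5, 5, 5, 5, 5, 5], giving D = diag(5, 5, 5, 5, 5, 5, 5, 5, 5, 5) and L = D - A. Diagonalising L (or applying a numerical eigensolver to the 10x10 matrix) gives the spectrum above. The single zero eigenvalue shows the graph is connected. The largest eigenvalue, 10, is at most the vertex count 10.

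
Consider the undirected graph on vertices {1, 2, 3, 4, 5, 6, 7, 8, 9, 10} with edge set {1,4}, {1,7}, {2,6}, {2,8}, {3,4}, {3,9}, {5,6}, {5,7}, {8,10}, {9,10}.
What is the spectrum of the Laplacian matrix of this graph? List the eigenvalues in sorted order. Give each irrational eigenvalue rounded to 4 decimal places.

Reading degrees in the order [1, 2, 3, 4, 5, 6, 7, 8, 9, 10] gives [2, 2, 2, 2, 2, 2, 2, 2, 2, 2]; set D = diag(2, 2, 2, 2, 2, 2, 2, 2, 2, 2) and form L = D - A. The multiplicity of 0 as a Laplacian eigenvalue equals the number of connected components. There is one zero in the spectrum, matching the 1 component.

[0, 0.3820, 0.3820, 1.3820, 1.3820, 2.6180, 2.6180, 3.6180, 3.6180, 4]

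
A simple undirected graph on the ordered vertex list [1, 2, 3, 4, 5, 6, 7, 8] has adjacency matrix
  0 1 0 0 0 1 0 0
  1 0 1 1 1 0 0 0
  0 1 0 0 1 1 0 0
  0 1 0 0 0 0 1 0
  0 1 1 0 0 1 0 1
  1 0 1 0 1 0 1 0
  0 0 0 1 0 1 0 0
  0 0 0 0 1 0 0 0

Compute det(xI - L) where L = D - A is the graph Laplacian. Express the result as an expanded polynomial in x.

x^8 - 22x^7 + 196x^6 - 910x^5 + 2360x^4 - 3394x^3 + 2483x^2 - 704x

With the vertex order [1, 2, 3, 4, 5, 6, 7, 8], the degrees are [2, 4, 3, 2, 4, 4, 2, 1], giving D = diag(2, 4, 3, 2, 4, 4, 2, 1) and L = D - A. Computing det(xI - L) by cofactor expansion (or equivalently via sum-over-permutations) gives x^8 - 22x^7 + 196x^6 - 910x^5 + 2360x^4 - 3394x^3 + 2483x^2 - 704x. Since p(0) = det(-L) = 0, x divides p(x). By the matrix-tree theorem the graph has (1/8) * product of the nonzero eigenvalues = 88 spanning trees. The eigenvalues sum to 22, which equals trace(L) = 2|E|.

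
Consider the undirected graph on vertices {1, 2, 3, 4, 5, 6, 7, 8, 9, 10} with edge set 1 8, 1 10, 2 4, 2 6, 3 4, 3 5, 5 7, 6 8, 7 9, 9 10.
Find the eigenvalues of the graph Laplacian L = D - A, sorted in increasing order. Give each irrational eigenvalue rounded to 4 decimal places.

[0, 0.3820, 0.3820, 1.3820, 1.3820, 2.6180, 2.6180, 3.6180, 3.6180, 4]

Reading degrees in the order [1, 2, 3, 4, 5, 6, 7, 8, 9, 10] gives [2, 2, 2, 2, 2, 2, 2, 2, 2, 2]; set D = diag(2, 2, 2, 2, 2, 2, 2, 2, 2, 2) and form L = D - A. Diagonalising L (or applying a numerical eigensolver to the 10x10 matrix) gives the spectrum above.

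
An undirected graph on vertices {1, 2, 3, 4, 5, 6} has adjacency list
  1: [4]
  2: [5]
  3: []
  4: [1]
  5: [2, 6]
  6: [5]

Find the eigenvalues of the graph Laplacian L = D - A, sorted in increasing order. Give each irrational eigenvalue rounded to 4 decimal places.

Each diagonal entry of L is the vertex degree and each off-diagonal entry is -1 where an edge is present, 0 otherwise; in the order [1, 2, 3, 4, 5, 6] the diagonal is [1, 1, 0, 1, 2, 1]. L is symmetric positive semidefinite, so every eigenvalue is real and nonnegative. The 3 zero eigenvalues correspond to the 3 connected components.

[0, 0, 0, 1, 2, 3]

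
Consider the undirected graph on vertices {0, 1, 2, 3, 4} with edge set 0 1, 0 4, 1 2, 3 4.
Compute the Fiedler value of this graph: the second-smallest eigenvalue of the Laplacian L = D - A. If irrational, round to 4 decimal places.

0.3820

Reading degrees in the order [0, 1, 2, 3, 4] gives [2, 2, 1, 1, 2]; set D = diag(2, 2, 1, 1, 2) and form L = D - A. The smallest Laplacian eigenvalue is always 0. The next one, lambda_2 = 0.3820, measures how hard the graph is to disconnect: larger values mean better connectivity. The eigenvalues sum to 8, which equals trace(L) = 2|E|. By the matrix-tree theorem the graph has (1/5) * product of the nonzero eigenvalues = 1 spanning tree.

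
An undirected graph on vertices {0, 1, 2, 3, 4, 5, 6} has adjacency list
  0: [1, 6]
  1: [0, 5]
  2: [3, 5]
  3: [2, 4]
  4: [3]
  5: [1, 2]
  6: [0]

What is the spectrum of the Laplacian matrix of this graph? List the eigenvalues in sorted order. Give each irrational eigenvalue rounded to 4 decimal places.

[0, 0.1981, 0.7530, 1.5550, 2.4450, 3.2470, 3.8019]

With the vertex order [0, 1, 2, 3, 4, 5, 6], the degrees are [2, 2, 2, 2, 1, 2, 1], giving D = diag(2, 2, 2, 2, 1, 2, 1) and L = D - A. Since every row of L sums to 0, the all-ones vector is in the kernel and 0 is an eigenvalue. The single zero eigenvalue shows the graph is connected. The largest eigenvalue, 3.8019, is at most the vertex count 7.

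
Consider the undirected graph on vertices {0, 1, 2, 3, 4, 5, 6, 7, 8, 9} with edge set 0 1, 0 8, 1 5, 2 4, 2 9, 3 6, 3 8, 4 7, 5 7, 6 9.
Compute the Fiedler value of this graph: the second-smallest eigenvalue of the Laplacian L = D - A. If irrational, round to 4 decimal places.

0.3820

Each diagonal entry of L is the vertex degree and each off-diagonal entry is -1 where an edge is present, 0 otherwise; in the order [0, 1, 2, 3, 4, 5, 6, 7, 8, 9] the diagonal is [2, 2, 2, 2, 2, 2, 2, 2, 2, 2]. Computing the eigenvalues of L and sorting gives [0, 0.3820, 0.3820, 1.3820, 1.3820, 2.6180, 2.6180, 3.6180, 3.6180, 4]. The Fiedler value lambda_2 = 0.3820 is strictly positive, so the graph is connected.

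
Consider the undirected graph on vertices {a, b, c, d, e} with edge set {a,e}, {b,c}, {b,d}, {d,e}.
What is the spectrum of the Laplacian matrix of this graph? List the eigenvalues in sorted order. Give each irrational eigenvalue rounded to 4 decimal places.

Each diagonal entry of L is the vertex degree and each off-diagonal entry is -1 where an edge is present, 0 otherwise; in the order [a, b, c, d, e] the diagonal is [1, 2, 1, 2, 2]. Diagonalising L (or applying a numerical eigensolver to the 5x5 matrix) gives the spectrum above. The single zero eigenvalue shows the graph is connected. There is one zero in the spectrum, matching the 1 component.

[0, 0.3820, 1.3820, 2.6180, 3.6180]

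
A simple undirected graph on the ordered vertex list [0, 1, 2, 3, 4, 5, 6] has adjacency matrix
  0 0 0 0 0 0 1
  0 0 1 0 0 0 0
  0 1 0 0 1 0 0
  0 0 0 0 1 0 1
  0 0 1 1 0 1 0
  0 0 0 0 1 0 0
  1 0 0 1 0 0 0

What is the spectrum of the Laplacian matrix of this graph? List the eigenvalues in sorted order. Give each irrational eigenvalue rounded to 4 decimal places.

With the vertex order [0, 1, 2, 3, 4, 5, 6], the degrees are [1, 1, 2, 2, 3, 1, 2], giving D = diag(1, 1, 2, 2, 3, 1, 2) and L = D - A. Diagonalising L (or applying a numerical eigensolver to the 7x7 matrix) gives the spectrum above. The largest eigenvalue, 4.3342, is at most the vertex count 7.

[0, 0.2603, 0.6262, 1.4055, 2.2742, 3.0996, 4.3342]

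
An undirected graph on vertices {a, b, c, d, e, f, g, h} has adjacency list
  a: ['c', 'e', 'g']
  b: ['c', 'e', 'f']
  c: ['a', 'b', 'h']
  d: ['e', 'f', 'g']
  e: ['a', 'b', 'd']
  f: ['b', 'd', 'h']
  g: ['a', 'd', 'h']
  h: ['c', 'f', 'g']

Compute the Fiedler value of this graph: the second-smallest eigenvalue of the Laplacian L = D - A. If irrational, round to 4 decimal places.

Reading degrees in the order [a, b, c, d, e, f, g, h] gives [3, 3, 3, 3, 3, 3, 3, 3]; set D = diag(3, 3, 3, 3, 3, 3, 3, 3) and form L = D - A. Computing the eigenvalues of L and sorting gives [0, 2, 2, 2, 4, 4, 4, 6]. The Fiedler value lambda_2 = 2 is strictly positive, so the graph is connected. The eigenvalues sum to 24, which equals trace(L) = 2|E|.

2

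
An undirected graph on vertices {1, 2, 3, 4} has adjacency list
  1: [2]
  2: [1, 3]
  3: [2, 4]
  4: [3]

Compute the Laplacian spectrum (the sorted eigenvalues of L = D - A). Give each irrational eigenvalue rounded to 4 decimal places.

With the vertex order [1, 2, 3, 4], the degrees are [1, 2, 2, 1], giving D = diag(1, 2, 2, 1) and L = D - A. The multiplicity of 0 as a Laplacian eigenvalue equals the number of connected components.

[0, 0.5858, 2, 3.4142]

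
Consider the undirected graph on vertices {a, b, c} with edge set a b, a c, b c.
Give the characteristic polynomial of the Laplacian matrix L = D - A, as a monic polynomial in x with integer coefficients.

Each diagonal entry of L is the vertex degree and each off-diagonal entry is -1 where an edge is present, 0 otherwise; in the order [a, b, c] the diagonal is [2, 2, 2]. L has integer entries, so p(x) = det(xI - L) has integer coefficients. Expanding the determinant yields x^3 - 6x^2 + 9x. The constant term is 0 because L is singular (the all-ones vector lies in its kernel). The eigenvalues sum to 6, which equals trace(L) = 2|E|.

x^3 - 6x^2 + 9x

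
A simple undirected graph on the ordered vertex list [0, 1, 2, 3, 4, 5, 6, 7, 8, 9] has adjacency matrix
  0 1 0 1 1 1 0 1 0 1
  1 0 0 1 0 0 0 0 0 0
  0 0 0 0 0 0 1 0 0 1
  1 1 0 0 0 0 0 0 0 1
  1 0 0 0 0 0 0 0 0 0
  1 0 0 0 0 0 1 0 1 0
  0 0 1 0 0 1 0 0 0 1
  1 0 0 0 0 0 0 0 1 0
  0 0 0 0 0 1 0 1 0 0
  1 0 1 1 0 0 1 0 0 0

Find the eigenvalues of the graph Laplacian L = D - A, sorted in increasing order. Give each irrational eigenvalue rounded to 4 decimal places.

Each diagonal entry of L is the vertex degree and each off-diagonal entry is -1 where an edge is present, 0 otherwise; in the order [0, 1, 2, 3, 4, 5, 6, 7, 8, 9] the diagonal is [6, 2, 2, 3, 1, 3, 3, 2, 2, 4]. L is symmetric positive semidefinite, so every eigenvalue is real and nonnegative. The eigenvalues sum to 28, which equals trace(L) = 2|E|.

[0, 0.8082, 0.8449, 1.2034, 2.3070, 3.0600, 3.2691, 4.2193, 5.0236, 7.2645]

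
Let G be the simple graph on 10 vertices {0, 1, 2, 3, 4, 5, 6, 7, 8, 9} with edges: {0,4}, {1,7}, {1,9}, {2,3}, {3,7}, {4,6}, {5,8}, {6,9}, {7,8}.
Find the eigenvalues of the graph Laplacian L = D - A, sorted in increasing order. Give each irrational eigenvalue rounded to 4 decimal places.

[0, 0.1277, 0.3820, 0.6297, 1.3820, 2, 2.6180, 2.7968, 3.6180, 4.4458]

With the vertex order [0, 1, 2, 3, 4, 5, 6, 7, 8, 9], the degrees are [1, 2, 1, 2, 2, 1, 2, 3, 2, 2], giving D = diag(1, 2, 1, 2, 2, 1, 2, 3, 2, 2) and L = D - A. The multiplicity of 0 as a Laplacian eigenvalue equals the number of connected components. The single zero eigenvalue shows the graph is connected. The eigenvalues sum to 18, which equals trace(L) = 2|E|. The largest eigenvalue, 4.4458, is at most the vertex count 10.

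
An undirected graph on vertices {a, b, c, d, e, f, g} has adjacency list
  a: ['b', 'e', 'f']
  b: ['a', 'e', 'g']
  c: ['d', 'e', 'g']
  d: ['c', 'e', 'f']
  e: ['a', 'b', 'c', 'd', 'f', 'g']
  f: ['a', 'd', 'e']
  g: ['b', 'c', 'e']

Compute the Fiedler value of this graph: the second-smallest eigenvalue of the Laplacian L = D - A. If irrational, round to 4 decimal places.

Reading degrees in the order [a, b, c, d, e, f, g] gives [3, 3, 3, 3, 6, 3, 3]; set D = diag(3, 3, 3, 3, 6, 3, 3) and form L = D - A. Computing the eigenvalues of L and sorting gives [0, 2, 2, 4, 4, 5, 7]. The Fiedler value lambda_2 = 2 is strictly positive, so the graph is connected. The eigenvalues sum to 24, which equals trace(L) = 2|E|.

2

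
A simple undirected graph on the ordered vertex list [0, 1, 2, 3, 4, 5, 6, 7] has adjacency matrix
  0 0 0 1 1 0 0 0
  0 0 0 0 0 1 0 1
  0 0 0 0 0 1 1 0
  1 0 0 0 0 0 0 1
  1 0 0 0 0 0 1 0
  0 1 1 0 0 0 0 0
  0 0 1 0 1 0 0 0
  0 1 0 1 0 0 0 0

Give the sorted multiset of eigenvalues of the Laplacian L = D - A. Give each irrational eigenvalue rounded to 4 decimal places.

[0, 0.5858, 0.5858, 2, 2, 3.4142, 3.4142, 4]

With the vertex order [0, 1, 2, 3, 4, 5, 6, 7], the degrees are [2, 2, 2, 2, 2, 2, 2, 2], giving D = diag(2, 2, 2, 2, 2, 2, 2, 2) and L = D - A. Since every row of L sums to 0, the all-ones vector is in the kernel and 0 is an eigenvalue. The single zero eigenvalue shows the graph is connected. The eigenvalues sum to 16, which equals trace(L) = 2|E|. There is one zero in the spectrum, matching the 1 component.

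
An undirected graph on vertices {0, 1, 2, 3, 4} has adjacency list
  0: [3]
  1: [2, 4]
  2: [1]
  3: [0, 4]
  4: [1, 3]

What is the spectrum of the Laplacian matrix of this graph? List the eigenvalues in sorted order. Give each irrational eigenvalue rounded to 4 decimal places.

[0, 0.3820, 1.3820, 2.6180, 3.6180]

Each diagonal entry of L is the vertex degree and each off-diagonal entry is -1 where an edge is present, 0 otherwise; in the order [0, 1, 2, 3, 4] the diagonal is [1, 2, 1, 2, 2]. Diagonalising L (or applying a numerical eigensolver to the 5x5 matrix) gives the spectrum above.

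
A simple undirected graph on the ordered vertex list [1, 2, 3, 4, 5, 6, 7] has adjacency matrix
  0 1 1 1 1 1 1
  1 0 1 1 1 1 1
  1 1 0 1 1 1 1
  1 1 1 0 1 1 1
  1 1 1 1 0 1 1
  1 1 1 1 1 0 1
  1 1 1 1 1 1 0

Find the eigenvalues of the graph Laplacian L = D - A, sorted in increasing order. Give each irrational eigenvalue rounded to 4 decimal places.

With the vertex order [1, 2, 3, 4, 5, 6, 7], the degrees are [6, 6, 6, 6, 6, 6, 6], giving D = diag(6, 6, 6, 6, 6, 6, 6) and L = D - A. Diagonalising L (or applying a numerical eigensolver to the 7x7 matrix) gives the spectrum above. The single zero eigenvalue shows the graph is connected. The largest eigenvalue, 7, is at most the vertex count 7. The eigenvalues sum to 42, which equals trace(L) = 2|E|.

[0, 7, 7, 7, 7, 7, 7]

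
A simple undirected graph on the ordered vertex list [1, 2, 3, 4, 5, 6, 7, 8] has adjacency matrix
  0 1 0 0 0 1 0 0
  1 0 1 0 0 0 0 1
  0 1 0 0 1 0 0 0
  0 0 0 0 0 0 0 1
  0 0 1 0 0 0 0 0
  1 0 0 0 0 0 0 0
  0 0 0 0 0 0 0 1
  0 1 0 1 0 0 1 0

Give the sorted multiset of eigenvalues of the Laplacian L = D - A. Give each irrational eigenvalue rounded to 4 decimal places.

[0, 0.3065, 0.3820, 1, 1.6703, 2.6180, 3.3297, 4.6935]

With the vertex order [1, 2, 3, 4, 5, 6, 7, 8], the degrees are [2, 3, 2, 1, 1, 1, 1, 3], giving D = diag(2, 3, 2, 1, 1, 1, 1, 3) and L = D - A. The multiplicity of 0 as a Laplacian eigenvalue equals the number of connected components. The single zero eigenvalue shows the graph is connected. The eigenvalues sum to 14, which equals trace(L) = 2|E|. The largest eigenvalue, 4.6935, is at most the vertex count 8.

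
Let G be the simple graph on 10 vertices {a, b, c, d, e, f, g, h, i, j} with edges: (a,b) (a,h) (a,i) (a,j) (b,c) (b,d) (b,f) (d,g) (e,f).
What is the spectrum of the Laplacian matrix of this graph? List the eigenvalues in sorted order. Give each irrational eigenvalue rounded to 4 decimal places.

With the vertex order [a, b, c, d, e, f, g, h, i, j], the degrees are [4, 4, 1, 2, 1, 2, 1, 1, 1, 1], giving D = diag(4, 4, 1, 2, 1, 2, 1, 1, 1, 1) and L = D - A. The multiplicity of 0 as a Laplacian eigenvalue equals the number of connected components.

[0, 0.2642, 0.3820, 0.7541, 1, 1, 2.1157, 2.6180, 4.1533, 5.7127]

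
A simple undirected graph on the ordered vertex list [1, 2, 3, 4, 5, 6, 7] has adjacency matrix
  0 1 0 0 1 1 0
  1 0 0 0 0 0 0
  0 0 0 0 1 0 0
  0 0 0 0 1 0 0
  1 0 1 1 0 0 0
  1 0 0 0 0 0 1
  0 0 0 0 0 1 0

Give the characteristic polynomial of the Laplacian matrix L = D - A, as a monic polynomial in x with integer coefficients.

Reading degrees in the order [1, 2, 3, 4, 5, 6, 7] gives [3, 1, 1, 1, 3, 2, 1]; set D = diag(3, 1, 1, 1, 3, 2, 1) and form L = D - A. L has integer entries, so p(x) = det(xI - L) has integer coefficients. Expanding the determinant yields x^7 - 12x^6 + 53x^5 - 108x^4 + 105x^3 - 46x^2 + 7x. The constant term is 0 because L is singular (the all-ones vector lies in its kernel). The largest eigenvalue, 4.6287, is at most the vertex count 7.

x^7 - 12x^6 + 53x^5 - 108x^4 + 105x^3 - 46x^2 + 7x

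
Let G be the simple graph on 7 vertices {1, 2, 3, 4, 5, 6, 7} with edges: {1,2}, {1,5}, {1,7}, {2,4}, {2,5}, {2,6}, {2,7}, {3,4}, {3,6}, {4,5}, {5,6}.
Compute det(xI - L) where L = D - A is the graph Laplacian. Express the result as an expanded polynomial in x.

Reading degrees in the order [1, 2, 3, 4, 5, 6, 7] gives [3, 5, 2, 3, 4, 3, 2]; set D = diag(3, 5, 2, 3, 4, 3, 2) and form L = D - A. L has integer entries, so p(x) = det(xI - L) has integer coefficients. Expanding the determinant yields x^7 - 22x^6 + 193x^5 - 860x^4 + 2040x^3 - 2416x^2 + 1092x. Since p(0) = det(-L) = 0, x divides p(x). The eigenvalues sum to 22, which equals trace(L) = 2|E|.

x^7 - 22x^6 + 193x^5 - 860x^4 + 2040x^3 - 2416x^2 + 1092x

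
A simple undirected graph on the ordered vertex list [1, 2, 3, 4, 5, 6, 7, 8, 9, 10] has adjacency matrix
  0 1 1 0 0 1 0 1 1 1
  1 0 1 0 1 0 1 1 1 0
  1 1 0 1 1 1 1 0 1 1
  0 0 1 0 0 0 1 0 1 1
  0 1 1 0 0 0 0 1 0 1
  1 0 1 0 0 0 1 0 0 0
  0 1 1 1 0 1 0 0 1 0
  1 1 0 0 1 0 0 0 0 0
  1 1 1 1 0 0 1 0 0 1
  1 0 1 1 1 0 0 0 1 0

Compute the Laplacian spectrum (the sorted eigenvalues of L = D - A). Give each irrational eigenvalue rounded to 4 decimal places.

With the vertex order [1, 2, 3, 4, 5, 6, 7, 8, 9, 10], the degrees are [6, 6, 8, 4, 4, 3, 5, 3, 6, 5], giving D = diag(6, 6, 8, 4, 4, 3, 5, 3, 6, 5) and L = D - A. L is symmetric positive semidefinite, so every eigenvalue is real and nonnegative. By the matrix-tree theorem the graph has (1/10) * product of the nonzero eigenvalues = 216744 spanning trees.

[0, 2.1614, 2.8426, 4.1569, 4.8026, 5, 6.6480, 7.4675, 7.8342, 9.0867]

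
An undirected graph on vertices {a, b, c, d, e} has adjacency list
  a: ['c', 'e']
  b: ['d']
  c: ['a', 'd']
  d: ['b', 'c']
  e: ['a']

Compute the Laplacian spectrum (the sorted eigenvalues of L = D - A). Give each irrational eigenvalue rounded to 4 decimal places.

[0, 0.3820, 1.3820, 2.6180, 3.6180]

Reading degrees in the order [a, b, c, d, e] gives [2, 1, 2, 2, 1]; set D = diag(2, 1, 2, 2, 1) and form L = D - A. Diagonalising L (or applying a numerical eigensolver to the 5x5 matrix) gives the spectrum above. The eigenvalues sum to 8, which equals trace(L) = 2|E|.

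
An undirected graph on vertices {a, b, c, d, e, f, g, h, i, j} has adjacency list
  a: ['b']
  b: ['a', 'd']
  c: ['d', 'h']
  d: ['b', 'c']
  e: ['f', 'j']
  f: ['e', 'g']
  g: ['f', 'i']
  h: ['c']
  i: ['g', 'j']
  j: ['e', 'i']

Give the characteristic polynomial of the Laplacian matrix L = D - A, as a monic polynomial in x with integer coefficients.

x^10 - 18x^9 + 136x^8 - 560x^7 + 1365x^6 - 2000x^5 + 1700x^4 - 750x^3 + 125x^2

Each diagonal entry of L is the vertex degree and each off-diagonal entry is -1 where an edge is present, 0 otherwise; in the order [a, b, c, d, e, f, g, h, i, j] the diagonal is [1, 2, 2, 2, 2, 2, 2, 1, 2, 2]. Computing det(xI - L) by cofactor expansion (or equivalently via sum-over-permutations) gives x^10 - 18x^9 + 136x^8 - 560x^7 + 1365x^6 - 2000x^5 + 1700x^4 - 750x^3 + 125x^2. Since p(0) = det(-L) = 0, x divides p(x). The largest eigenvalue, 3.6180, is at most the vertex count 10. The eigenvalues sum to 18, which equals trace(L) = 2|E|.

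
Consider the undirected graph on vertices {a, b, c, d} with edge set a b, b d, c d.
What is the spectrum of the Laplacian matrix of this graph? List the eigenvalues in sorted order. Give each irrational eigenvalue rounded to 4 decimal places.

With the vertex order [a, b, c, d], the degrees are [1, 2, 1, 2], giving D = diag(1, 2, 1, 2) and L = D - A. Since every row of L sums to 0, the all-ones vector is in the kernel and 0 is an eigenvalue. The single zero eigenvalue shows the graph is connected. The eigenvalues sum to 6, which equals trace(L) = 2|E|. There is one zero in the spectrum, matching the 1 component.

[0, 0.5858, 2, 3.4142]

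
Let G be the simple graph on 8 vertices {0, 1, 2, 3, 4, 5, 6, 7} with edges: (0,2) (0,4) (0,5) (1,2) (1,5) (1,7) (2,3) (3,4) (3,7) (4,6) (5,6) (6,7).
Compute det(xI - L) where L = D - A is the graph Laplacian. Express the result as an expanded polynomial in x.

Each diagonal entry of L is the vertex degree and each off-diagonal entry is -1 where an edge is present, 0 otherwise; in the order [0, 1, 2, 3, 4, 5, 6, 7] the diagonal is [3, 3, 3, 3, 3, 3, 3, 3]. The eigenvalues of L are [0, 2, 2, 2, 4, 4, 4, 6]; the characteristic polynomial is the product of (x - lambda_i), which multiplies out to x^8 - 24x^7 + 240x^6 - 1296x^5 + 4080x^4 - 7488x^3 + 7424x^2 - 3072x. The coefficient of x^7 equals -trace(L) = -24, matching the sum of degrees. The eigenvalues sum to 24, which equals trace(L) = 2|E|. The largest eigenvalue, 6, is at most the vertex count 8.

x^8 - 24x^7 + 240x^6 - 1296x^5 + 4080x^4 - 7488x^3 + 7424x^2 - 3072x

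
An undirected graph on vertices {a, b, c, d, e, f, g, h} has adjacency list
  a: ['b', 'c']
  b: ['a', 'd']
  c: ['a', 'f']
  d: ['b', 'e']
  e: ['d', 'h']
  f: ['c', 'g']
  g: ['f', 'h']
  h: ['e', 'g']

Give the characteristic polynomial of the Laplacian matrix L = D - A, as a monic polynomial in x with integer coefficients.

x^8 - 16x^7 + 104x^6 - 352x^5 + 660x^4 - 672x^3 + 336x^2 - 64x

With the vertex order [a, b, c, d, e, f, g, h], the degrees are [2, 2, 2, 2, 2, 2, 2, 2], giving D = diag(2, 2, 2, 2, 2, 2, 2, 2) and L = D - A. Computing det(xI - L) by cofactor expansion (or equivalently via sum-over-permutations) gives x^8 - 16x^7 + 104x^6 - 352x^5 + 660x^4 - 672x^3 + 336x^2 - 64x. Since p(0) = det(-L) = 0, x divides p(x). By the matrix-tree theorem the graph has (1/8) * product of the nonzero eigenvalues = 8 spanning trees.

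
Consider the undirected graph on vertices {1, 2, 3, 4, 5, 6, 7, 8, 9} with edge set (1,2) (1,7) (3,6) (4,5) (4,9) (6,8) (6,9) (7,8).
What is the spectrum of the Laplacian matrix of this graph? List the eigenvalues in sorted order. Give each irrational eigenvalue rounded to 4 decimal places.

[0, 0.1506, 0.4266, 1, 1.4229, 2.1724, 3, 3.4576, 4.3699]

Each diagonal entry of L is the vertex degree and each off-diagonal entry is -1 where an edge is present, 0 otherwise; in the order [1, 2, 3, 4, 5, 6, 7, 8, 9] the diagonal is [2, 1, 1, 2, 1, 3, 2, 2, 2]. The multiplicity of 0 as a Laplacian eigenvalue equals the number of connected components. By the matrix-tree theorem the graph has (1/9) * product of the nonzero eigenvalues = 1 spanning tree.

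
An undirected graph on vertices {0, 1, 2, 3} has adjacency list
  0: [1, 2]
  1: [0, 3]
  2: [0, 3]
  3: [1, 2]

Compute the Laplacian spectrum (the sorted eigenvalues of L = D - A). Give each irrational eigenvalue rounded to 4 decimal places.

With the vertex order [0, 1, 2, 3], the degrees are [2, 2, 2, 2], giving D = diag(2, 2, 2, 2) and L = D - A. L is symmetric positive semidefinite, so every eigenvalue is real and nonnegative.

[0, 2, 2, 4]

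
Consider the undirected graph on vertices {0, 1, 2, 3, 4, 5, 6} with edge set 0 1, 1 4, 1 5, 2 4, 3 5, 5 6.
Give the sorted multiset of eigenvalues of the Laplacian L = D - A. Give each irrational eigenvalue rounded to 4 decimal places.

Reading degrees in the order [0, 1, 2, 3, 4, 5, 6] gives [1, 3, 1, 1, 2, 3, 1]; set D = diag(1, 3, 1, 1, 2, 3, 1) and form L = D - A. Diagonalising L (or applying a numerical eigensolver to the 7x7 matrix) gives the spectrum above. The single zero eigenvalue shows the graph is connected.

[0, 0.3217, 0.6802, 1, 2.1397, 3.2297, 4.6287]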